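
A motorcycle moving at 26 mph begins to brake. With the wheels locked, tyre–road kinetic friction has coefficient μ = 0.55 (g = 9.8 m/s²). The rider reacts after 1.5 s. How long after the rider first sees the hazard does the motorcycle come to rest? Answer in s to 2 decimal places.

Total time ≈ 3.66 s

26 mph × 0.44704 = 11.6230 m/s.
a = μg = 0.55 × 9.8 = 5.390 m/s².
Braking time = v/a = 11.6230 / 5.390 = 2.156 s.
Total = 1.5 + 2.156 = 3.656 s.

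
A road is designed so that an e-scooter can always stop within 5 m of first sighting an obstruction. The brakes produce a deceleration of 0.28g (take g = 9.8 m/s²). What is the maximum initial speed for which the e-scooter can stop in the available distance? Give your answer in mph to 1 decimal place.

Maximum speed ≈ 11.7 mph

a = 0.28 × 9.8 = 2.744 m/s².
v²/(2a) = d ⇒ v = √(2 × 2.744 × 5) = √27.44 = 5.2383 m/s.
5.2383 m/s ÷ 0.44704 = 11.718 mph.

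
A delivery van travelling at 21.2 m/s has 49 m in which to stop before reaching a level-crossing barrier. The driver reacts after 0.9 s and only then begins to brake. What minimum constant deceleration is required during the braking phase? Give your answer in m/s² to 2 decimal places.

Required deceleration ≈ 7.51 m/s²

Distance covered during reaction = 21.2000 × 0.9 = 19.080 m.
Distance available for braking: 49 − 19.080 = 29.920 m.
v² = 2a·d ⇒ a = v²/(2d) = 21.2000² / (2 × 29.920) = 449.440 / 59.840 = 7.5107 m/s².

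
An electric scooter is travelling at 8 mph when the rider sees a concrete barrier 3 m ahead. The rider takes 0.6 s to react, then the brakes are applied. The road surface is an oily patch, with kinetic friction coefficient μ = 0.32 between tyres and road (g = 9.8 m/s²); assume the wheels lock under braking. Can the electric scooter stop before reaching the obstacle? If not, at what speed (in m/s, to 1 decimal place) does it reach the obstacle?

8 mph × 0.44704 = 3.5763 m/s.
a = μg = 0.32 × 9.8 = 3.136 m/s².
Reaction distance = 3.5763 × 0.6 = 2.146 m.
Braking distance needed to stop: v²/(2a) = 12.790 / 6.272 = 2.039 m, so total needed = 2.146 + 2.039 = 4.185 m > 3 m — it cannot stop.
Distance remaining when braking begins: 3 − 2.146 = 0.854 m.
v² = v₀² − 2a·d = 12.790 − 2 × 3.136 × 0.854 = 7.434 m²/s².
v = √7.434 = 2.727 m/s.

No — it strikes the obstacle at 2.7 m/s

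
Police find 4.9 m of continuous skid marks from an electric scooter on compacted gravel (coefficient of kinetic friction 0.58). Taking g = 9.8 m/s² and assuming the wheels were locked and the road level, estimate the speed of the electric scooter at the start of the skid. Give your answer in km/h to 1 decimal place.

Deceleration a = μg = 0.58 × 9.8 = 5.684 m/s².
v = √(2a·d) = √(2 × 5.684 × 4.9) = √55.703 = 7.4634 m/s.
= 7.4634 × 3.6 = 26.868 km/h.

Initial speed ≈ 26.9 km/h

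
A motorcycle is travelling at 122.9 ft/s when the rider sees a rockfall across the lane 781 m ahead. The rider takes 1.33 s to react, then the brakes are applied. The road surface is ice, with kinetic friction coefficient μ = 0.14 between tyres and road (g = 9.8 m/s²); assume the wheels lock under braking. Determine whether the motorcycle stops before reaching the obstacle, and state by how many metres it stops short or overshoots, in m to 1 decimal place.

122.9 ft/s × 0.3048 = 37.4599 m/s.
a = μg = 0.14 × 9.8 = 1.372 m/s².
Reaction distance = 37.4599 × 1.33 = 49.822 m.
Braking distance = v²/(2a) = 1403.244 / 2.744 = 511.386 m.
Total stopping distance = 49.822 + 511.386 = 561.208 m, vs 781 m available — it stops with 781 − 561.208 = 219.792 m to spare.

Yes — it stops 219.8 m short of the obstacle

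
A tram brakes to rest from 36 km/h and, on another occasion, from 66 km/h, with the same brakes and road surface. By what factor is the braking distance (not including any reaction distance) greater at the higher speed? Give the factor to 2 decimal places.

Factor ≈ 3.36

Braking distance d = v²/(2a), so with a fixed, d ∝ v².
Factor = (66/36)² = 1.8333² = 3.3610.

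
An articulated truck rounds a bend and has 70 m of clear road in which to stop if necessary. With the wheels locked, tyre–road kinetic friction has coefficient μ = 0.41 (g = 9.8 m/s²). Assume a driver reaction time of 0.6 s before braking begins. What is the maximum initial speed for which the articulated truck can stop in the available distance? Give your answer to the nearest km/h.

a = μg = 0.41 × 9.8 = 4.018 m/s².
Stopping distance: v·t_r + v²/(2a) = 70 with t_r = 0.6 s and a = 4.018 m/s².
So v² + 4.822 v − 562.52 = 0.
Positive root: v = −a·t_r + √((a·t_r)² + 2a·d) = −2.411 + √(5.813 + 562.52) = 21.4287 m/s.
21.4287 m/s × 3.6 = 77.143 km/h.

Maximum speed ≈ 77 km/h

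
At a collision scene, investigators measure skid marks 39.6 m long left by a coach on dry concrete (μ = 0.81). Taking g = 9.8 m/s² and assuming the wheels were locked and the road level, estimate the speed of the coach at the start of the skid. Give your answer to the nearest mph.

Deceleration a = μg = 0.81 × 9.8 = 7.938 m/s².
v = √(2a·d) = √(2 × 7.938 × 39.6) = √628.690 = 25.0737 m/s.
= 25.0737 ÷ 0.44704 = 56.088 mph.

Initial speed ≈ 56 mph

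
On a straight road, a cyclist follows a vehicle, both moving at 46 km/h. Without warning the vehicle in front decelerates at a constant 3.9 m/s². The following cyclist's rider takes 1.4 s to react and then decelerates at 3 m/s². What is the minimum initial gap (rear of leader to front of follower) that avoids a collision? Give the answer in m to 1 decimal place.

46 km/h ÷ 3.6 = 12.7778 m/s.
Leader travels v²/(2a_L) = 163.272 / 7.800 = 20.932 m before stopping.
Follower covers v·t_r = 12.7778 × 1.4 = 17.889 m while reacting, then v²/(2a_F) = 163.272 / 6.000 = 27.212 m while braking, for a total of 17.889 + 27.212 = 45.101 m.
Since a_F ≤ a_L and the follower starts braking later, the follower is never slower than the leader, so the closest approach is when both have stopped.
Minimum gap = 45.101 − 20.932 = 24.169 m.

Minimum gap ≈ 24.2 m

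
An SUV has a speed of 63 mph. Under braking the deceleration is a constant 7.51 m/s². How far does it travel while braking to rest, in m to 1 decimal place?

63 mph × 0.44704 = 28.1635 m/s.
Braking distance = v²/(2a) = 28.1635² / (2 × 7.510) = 793.183 / 15.020 = 52.808 m.

Braking distance ≈ 52.8 m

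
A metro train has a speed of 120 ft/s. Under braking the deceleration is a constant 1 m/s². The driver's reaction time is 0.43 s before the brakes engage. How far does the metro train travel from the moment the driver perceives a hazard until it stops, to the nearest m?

120 ft/s × 0.3048 = 36.5760 m/s.
Reaction distance = v·t_r = 36.5760 × 0.43 = 15.728 m.
Braking distance = v²/(2a) = 36.5760² / (2 × 1.000) = 1337.804 / 2.000 = 668.902 m.
Total = 15.728 + 668.902 = 684.630 m.

Total stopping distance ≈ 685 m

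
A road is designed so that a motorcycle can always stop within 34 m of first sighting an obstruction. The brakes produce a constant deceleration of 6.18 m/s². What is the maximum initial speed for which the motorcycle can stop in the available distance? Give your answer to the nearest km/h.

Maximum speed ≈ 74 km/h

v²/(2a) = d ⇒ v = √(2 × 6.180 × 34) = √420.24 = 20.4998 m/s.
20.4998 m/s × 3.6 = 73.799 km/h.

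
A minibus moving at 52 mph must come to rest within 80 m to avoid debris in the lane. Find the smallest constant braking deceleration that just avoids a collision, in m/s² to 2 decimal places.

Required deceleration ≈ 3.38 m/s²

52 mph × 0.44704 = 23.2461 m/s.
v² = 2a·d ⇒ a = v²/(2d) = 23.2461² / (2 × 80.000) = 540.381 / 160.000 = 3.3774 m/s².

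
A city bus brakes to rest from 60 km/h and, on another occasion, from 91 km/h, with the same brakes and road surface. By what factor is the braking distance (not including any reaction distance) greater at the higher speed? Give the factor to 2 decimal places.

Factor ≈ 2.30

Braking distance d = v²/(2a), so with a fixed, d ∝ v².
Factor = (91/60)² = 1.5167² = 2.3004.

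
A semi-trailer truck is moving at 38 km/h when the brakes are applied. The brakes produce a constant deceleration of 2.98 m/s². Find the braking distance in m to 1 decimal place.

Braking distance ≈ 18.7 m

38 km/h ÷ 3.6 = 10.5556 m/s.
Braking distance = v²/(2a) = 10.5556² / (2 × 2.980) = 111.421 / 5.960 = 18.695 m.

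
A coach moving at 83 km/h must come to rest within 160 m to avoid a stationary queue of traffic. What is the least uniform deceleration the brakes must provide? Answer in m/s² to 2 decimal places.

83 km/h ÷ 3.6 = 23.0556 m/s.
v² = 2a·d ⇒ a = v²/(2d) = 23.0556² / (2 × 160.000) = 531.561 / 320.000 = 1.6611 m/s².

Required deceleration ≈ 1.66 m/s²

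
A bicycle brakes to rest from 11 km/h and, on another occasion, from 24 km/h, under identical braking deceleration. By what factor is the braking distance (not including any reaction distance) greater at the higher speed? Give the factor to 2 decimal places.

Factor ≈ 4.76

Braking distance d = v²/(2a), so with a fixed, d ∝ v².
Factor = (24/11)² = 2.1818² = 4.7603.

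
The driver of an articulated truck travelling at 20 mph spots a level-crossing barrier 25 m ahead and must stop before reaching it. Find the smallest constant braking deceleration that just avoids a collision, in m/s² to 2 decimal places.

20 mph × 0.44704 = 8.9408 m/s.
v² = 2a·d ⇒ a = v²/(2d) = 8.9408² / (2 × 25.000) = 79.938 / 50.000 = 1.5988 m/s².

Required deceleration ≈ 1.60 m/s²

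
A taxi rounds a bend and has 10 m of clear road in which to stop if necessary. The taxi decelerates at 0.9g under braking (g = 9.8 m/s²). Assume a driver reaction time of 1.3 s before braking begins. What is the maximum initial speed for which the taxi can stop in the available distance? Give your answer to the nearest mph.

a = 0.9 × 9.8 = 8.820 m/s².
Stopping distance: v·t_r + v²/(2a) = 10 with t_r = 1.3 s and a = 8.820 m/s².
So v² + 22.932 v − 176.40 = 0.
Positive root: v = −a·t_r + √((a·t_r)² + 2a·d) = −11.466 + √(131.469 + 176.40) = 6.0802 m/s.
6.0802 m/s ÷ 0.44704 = 13.601 mph.

Maximum speed ≈ 14 mph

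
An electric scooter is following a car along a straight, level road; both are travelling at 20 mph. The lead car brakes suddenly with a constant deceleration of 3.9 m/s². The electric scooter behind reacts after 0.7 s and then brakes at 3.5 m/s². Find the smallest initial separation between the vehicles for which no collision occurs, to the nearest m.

20 mph × 0.44704 = 8.9408 m/s.
Leader travels v²/(2a_L) = 79.938 / 7.800 = 10.248 m before stopping.
Follower covers v·t_r = 8.9408 × 0.7 = 6.259 m while reacting, then v²/(2a_F) = 79.938 / 7.000 = 11.420 m while braking, for a total of 6.259 + 11.420 = 17.679 m.
Since a_F ≤ a_L and the follower starts braking later, the follower is never slower than the leader, so the closest approach is when both have stopped.
Minimum gap = 17.679 − 10.248 = 7.431 m.

Minimum gap ≈ 7 m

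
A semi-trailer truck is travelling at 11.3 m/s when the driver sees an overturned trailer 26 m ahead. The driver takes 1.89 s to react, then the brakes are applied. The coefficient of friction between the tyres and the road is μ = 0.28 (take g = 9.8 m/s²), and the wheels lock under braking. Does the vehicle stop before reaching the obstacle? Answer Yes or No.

No

a = μg = 0.28 × 9.8 = 2.744 m/s².
Reaction distance = 11.3000 × 1.89 = 21.357 m.
Braking distance = v²/(2a) = 127.690 / 5.488 = 23.267 m.
Total stopping distance = 21.357 + 23.267 = 44.624 m, vs 26 m available — it cannot stop in time and overshoots by 44.624 − 26 = 18.624 m.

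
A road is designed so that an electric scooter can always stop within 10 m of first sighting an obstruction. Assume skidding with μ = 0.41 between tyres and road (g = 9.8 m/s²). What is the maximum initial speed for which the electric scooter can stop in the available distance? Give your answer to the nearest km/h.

a = μg = 0.41 × 9.8 = 4.018 m/s².
v²/(2a) = d ⇒ v = √(2 × 4.018 × 10) = √80.36 = 8.9644 m/s.
8.9644 m/s × 3.6 = 32.272 km/h.

Maximum speed ≈ 32 km/h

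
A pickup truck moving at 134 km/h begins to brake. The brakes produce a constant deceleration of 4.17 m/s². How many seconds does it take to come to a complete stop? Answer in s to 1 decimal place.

Braking time ≈ 8.9 s

134 km/h ÷ 3.6 = 37.2222 m/s.
Braking time = v/a = 37.2222 / 4.170 = 8.926 s.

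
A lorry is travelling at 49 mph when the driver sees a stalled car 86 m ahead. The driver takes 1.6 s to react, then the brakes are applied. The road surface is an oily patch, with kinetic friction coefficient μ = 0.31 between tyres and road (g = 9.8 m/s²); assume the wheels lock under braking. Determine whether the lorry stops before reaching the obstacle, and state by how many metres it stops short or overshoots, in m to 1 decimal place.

49 mph × 0.44704 = 21.9050 m/s.
a = μg = 0.31 × 9.8 = 3.038 m/s².
Reaction distance = 21.9050 × 1.6 = 35.048 m.
Braking distance = v²/(2a) = 479.829 / 6.076 = 78.971 m.
Total stopping distance = 35.048 + 78.971 = 114.019 m, vs 86 m available — it cannot stop in time and overshoots by 114.019 − 86 = 28.019 m.

No — it overshoots by 28.0 m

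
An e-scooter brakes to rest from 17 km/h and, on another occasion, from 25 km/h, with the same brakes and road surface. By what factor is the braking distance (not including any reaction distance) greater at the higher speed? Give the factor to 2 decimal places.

Braking distance d = v²/(2a), so with a fixed, d ∝ v².
Factor = (25/17)² = 1.4706² = 2.1627.

Factor ≈ 2.16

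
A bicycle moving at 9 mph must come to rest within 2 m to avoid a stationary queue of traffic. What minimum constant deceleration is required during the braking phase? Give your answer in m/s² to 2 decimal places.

9 mph × 0.44704 = 4.0234 m/s.
v² = 2a·d ⇒ a = v²/(2d) = 4.0234² / (2 × 2.000) = 16.188 / 4.000 = 4.0470 m/s².

Required deceleration ≈ 4.05 m/s²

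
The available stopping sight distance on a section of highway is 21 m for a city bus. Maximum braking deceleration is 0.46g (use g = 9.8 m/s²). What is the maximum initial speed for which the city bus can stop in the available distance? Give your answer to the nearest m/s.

Maximum speed ≈ 14 m/s

a = 0.46 × 9.8 = 4.508 m/s².
v²/(2a) = d ⇒ v = √(2 × 4.508 × 21) = √189.34 = 13.7601 m/s.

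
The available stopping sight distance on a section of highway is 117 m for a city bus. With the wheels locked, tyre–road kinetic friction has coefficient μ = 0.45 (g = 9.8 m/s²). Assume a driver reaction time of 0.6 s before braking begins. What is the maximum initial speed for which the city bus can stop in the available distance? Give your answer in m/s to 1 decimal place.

Maximum speed ≈ 29.6 m/s

a = μg = 0.45 × 9.8 = 4.410 m/s².
Stopping distance: v·t_r + v²/(2a) = 117 with t_r = 0.6 s and a = 4.410 m/s².
So v² + 5.292 v − 1031.94 = 0.
Positive root: v = −a·t_r + √((a·t_r)² + 2a·d) = −2.646 + √(7.001 + 1031.94) = 29.5866 m/s.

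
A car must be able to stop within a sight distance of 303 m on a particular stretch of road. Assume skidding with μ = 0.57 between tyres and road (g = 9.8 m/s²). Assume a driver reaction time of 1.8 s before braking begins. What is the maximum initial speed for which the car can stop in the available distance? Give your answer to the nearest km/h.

Maximum speed ≈ 176 km/h

a = μg = 0.57 × 9.8 = 5.586 m/s².
Stopping distance: v·t_r + v²/(2a) = 303 with t_r = 1.8 s and a = 5.586 m/s².
So v² + 20.110 v − 3385.12 = 0.
Positive root: v = −a·t_r + √((a·t_r)² + 2a·d) = −10.055 + √(101.103 + 3385.12) = 48.9892 m/s.
48.9892 m/s × 3.6 = 176.361 km/h.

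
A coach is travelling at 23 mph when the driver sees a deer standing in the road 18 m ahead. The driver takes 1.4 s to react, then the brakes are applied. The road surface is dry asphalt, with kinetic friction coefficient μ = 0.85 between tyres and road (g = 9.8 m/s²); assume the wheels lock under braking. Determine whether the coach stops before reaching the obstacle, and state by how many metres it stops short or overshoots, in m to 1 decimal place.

23 mph × 0.44704 = 10.2819 m/s.
a = μg = 0.85 × 9.8 = 8.330 m/s².
Reaction distance = 10.2819 × 1.4 = 14.395 m.
Braking distance = v²/(2a) = 105.717 / 16.660 = 6.346 m.
Total stopping distance = 14.395 + 6.346 = 20.741 m, vs 18 m available — it cannot stop in time and overshoots by 20.741 − 18 = 2.741 m.

No — it overshoots by 2.7 m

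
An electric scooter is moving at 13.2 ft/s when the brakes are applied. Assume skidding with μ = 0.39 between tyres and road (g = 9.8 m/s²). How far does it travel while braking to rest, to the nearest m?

Braking distance ≈ 2 m

13.2 ft/s × 0.3048 = 4.0234 m/s.
a = μg = 0.39 × 9.8 = 3.822 m/s².
Braking distance = v²/(2a) = 4.0234² / (2 × 3.822) = 16.188 / 7.644 = 2.118 m.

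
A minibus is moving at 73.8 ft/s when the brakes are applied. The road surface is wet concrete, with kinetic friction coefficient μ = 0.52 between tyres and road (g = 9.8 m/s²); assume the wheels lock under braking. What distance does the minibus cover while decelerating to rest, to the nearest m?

Braking distance ≈ 50 m

73.8 ft/s × 0.3048 = 22.4942 m/s.
a = μg = 0.52 × 9.8 = 5.096 m/s².
Braking distance = v²/(2a) = 22.4942² / (2 × 5.096) = 505.989 / 10.192 = 49.646 m.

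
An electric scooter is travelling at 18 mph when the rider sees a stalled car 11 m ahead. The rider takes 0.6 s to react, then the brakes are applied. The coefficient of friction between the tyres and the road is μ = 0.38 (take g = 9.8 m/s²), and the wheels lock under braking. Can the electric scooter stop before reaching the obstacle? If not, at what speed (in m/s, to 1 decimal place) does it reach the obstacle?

No — it strikes the obstacle at 4.3 m/s

18 mph × 0.44704 = 8.0467 m/s.
a = μg = 0.38 × 9.8 = 3.724 m/s².
Reaction distance = 8.0467 × 0.6 = 4.828 m.
Braking distance needed to stop: v²/(2a) = 64.749 / 7.448 = 8.693 m, so total needed = 4.828 + 8.693 = 13.521 m > 11 m — it cannot stop.
Distance remaining when braking begins: 11 − 4.828 = 6.172 m.
v² = v₀² − 2a·d = 64.749 − 2 × 3.724 × 6.172 = 18.780 m²/s².
v = √18.780 = 4.334 m/s.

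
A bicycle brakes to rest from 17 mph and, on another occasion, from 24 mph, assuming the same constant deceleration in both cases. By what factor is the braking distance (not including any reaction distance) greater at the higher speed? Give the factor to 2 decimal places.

Factor ≈ 1.99

Braking distance d = v²/(2a), so with a fixed, d ∝ v².
Factor = (24/17)² = 1.4118² = 1.9932.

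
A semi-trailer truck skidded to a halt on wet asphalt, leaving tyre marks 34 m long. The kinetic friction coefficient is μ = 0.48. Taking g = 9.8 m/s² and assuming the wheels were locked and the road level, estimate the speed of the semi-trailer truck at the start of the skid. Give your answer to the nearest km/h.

Deceleration a = μg = 0.48 × 9.8 = 4.704 m/s².
v = √(2a·d) = √(2 × 4.704 × 34) = √319.872 = 17.8850 m/s.
= 17.8850 × 3.6 = 64.386 km/h.

Initial speed ≈ 64 km/h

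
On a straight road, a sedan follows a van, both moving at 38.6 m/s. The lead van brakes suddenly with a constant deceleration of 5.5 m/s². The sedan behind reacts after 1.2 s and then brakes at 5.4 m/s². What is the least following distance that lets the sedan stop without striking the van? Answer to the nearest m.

Leader travels v²/(2a_L) = 1489.960 / 11.000 = 135.451 m before stopping.
Follower covers v·t_r = 38.6000 × 1.2 = 46.320 m while reacting, then v²/(2a_F) = 1489.960 / 10.800 = 137.959 m while braking, for a total of 46.320 + 137.959 = 184.279 m.
Since a_F ≤ a_L and the follower starts braking later, the follower is never slower than the leader, so the closest approach is when both have stopped.
Minimum gap = 184.279 − 135.451 = 48.828 m.

Minimum gap ≈ 49 m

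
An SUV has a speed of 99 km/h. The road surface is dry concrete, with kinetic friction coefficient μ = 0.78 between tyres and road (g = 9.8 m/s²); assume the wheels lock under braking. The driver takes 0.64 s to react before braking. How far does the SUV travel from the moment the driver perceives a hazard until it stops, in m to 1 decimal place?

99 km/h ÷ 3.6 = 27.5000 m/s.
a = μg = 0.78 × 9.8 = 7.644 m/s².
Reaction distance = v·t_r = 27.5000 × 0.64 = 17.600 m.
Braking distance = v²/(2a) = 27.5000² / (2 × 7.644) = 756.250 / 15.288 = 49.467 m.
Total = 17.600 + 49.467 = 67.067 m.

Total stopping distance ≈ 67.1 m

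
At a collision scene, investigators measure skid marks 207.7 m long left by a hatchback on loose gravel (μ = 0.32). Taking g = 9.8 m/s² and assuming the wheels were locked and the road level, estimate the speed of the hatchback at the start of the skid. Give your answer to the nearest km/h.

Deceleration a = μg = 0.32 × 9.8 = 3.136 m/s².
v = √(2a·d) = √(2 × 3.136 × 207.7) = √1302.694 = 36.0929 m/s.
= 36.0929 × 3.6 = 129.934 km/h.

Initial speed ≈ 130 km/h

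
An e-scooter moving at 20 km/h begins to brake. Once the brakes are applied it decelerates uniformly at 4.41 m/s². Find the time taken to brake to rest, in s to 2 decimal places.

20 km/h ÷ 3.6 = 5.5556 m/s.
Braking time = v/a = 5.5556 / 4.410 = 1.260 s.

Braking time ≈ 1.26 s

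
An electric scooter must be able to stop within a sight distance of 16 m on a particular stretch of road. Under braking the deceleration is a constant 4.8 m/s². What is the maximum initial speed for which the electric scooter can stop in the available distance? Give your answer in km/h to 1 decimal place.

v²/(2a) = d ⇒ v = √(2 × 4.800 × 16) = √153.60 = 12.3935 m/s.
12.3935 m/s × 3.6 = 44.617 km/h.

Maximum speed ≈ 44.6 km/h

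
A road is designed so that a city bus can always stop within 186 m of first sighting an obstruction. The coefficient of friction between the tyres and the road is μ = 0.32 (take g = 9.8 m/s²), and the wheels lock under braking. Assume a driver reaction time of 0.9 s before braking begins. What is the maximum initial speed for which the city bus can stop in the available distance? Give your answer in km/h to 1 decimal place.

a = μg = 0.32 × 9.8 = 3.136 m/s².
Stopping distance: v·t_r + v²/(2a) = 186 with t_r = 0.9 s and a = 3.136 m/s².
So v² + 5.645 v − 1166.59 = 0.
Positive root: v = −a·t_r + √((a·t_r)² + 2a·d) = −2.822 + √(7.964 + 1166.59) = 31.4498 m/s.
31.4498 m/s × 3.6 = 113.219 km/h.

Maximum speed ≈ 113.2 km/h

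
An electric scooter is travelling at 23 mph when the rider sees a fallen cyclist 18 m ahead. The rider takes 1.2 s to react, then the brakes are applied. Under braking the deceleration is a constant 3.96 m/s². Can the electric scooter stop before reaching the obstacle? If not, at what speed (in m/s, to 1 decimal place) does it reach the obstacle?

No — it strikes the obstacle at 7.8 m/s

23 mph × 0.44704 = 10.2819 m/s.
Reaction distance = 10.2819 × 1.2 = 12.338 m.
Braking distance needed to stop: v²/(2a) = 105.717 / 7.920 = 13.348 m, so total needed = 12.338 + 13.348 = 25.686 m > 18 m — it cannot stop.
Distance remaining when braking begins: 18 − 12.338 = 5.662 m.
v² = v₀² − 2a·d = 105.717 − 2 × 3.960 × 5.662 = 60.874 m²/s².
v = √60.874 = 7.802 m/s.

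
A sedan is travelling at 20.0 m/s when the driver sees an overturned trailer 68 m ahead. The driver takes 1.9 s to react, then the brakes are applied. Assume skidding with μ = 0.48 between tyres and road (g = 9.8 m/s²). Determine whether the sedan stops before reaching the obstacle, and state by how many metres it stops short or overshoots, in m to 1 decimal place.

No — it overshoots by 12.5 m

a = μg = 0.48 × 9.8 = 4.704 m/s².
Reaction distance = 20.0000 × 1.9 = 38.000 m.
Braking distance = v²/(2a) = 400.000 / 9.408 = 42.517 m.
Total stopping distance = 38.000 + 42.517 = 80.517 m, vs 68 m available — it cannot stop in time and overshoots by 80.517 − 68 = 12.517 m.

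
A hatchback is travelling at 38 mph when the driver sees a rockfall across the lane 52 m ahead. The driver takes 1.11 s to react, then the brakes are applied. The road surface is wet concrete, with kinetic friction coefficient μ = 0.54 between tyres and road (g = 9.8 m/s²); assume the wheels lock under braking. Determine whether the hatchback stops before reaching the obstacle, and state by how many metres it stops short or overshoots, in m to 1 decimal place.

Yes — it stops 5.9 m short of the obstacle

38 mph × 0.44704 = 16.9875 m/s.
a = μg = 0.54 × 9.8 = 5.292 m/s².
Reaction distance = 16.9875 × 1.11 = 18.856 m.
Braking distance = v²/(2a) = 288.575 / 10.584 = 27.265 m.
Total stopping distance = 18.856 + 27.265 = 46.121 m, vs 52 m available — it stops with 52 − 46.121 = 5.879 m to spare.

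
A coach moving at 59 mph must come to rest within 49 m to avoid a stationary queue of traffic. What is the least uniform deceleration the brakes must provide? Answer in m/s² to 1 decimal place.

Required deceleration ≈ 7.1 m/s²

59 mph × 0.44704 = 26.3754 m/s.
v² = 2a·d ⇒ a = v²/(2d) = 26.3754² / (2 × 49.000) = 695.662 / 98.000 = 7.0986 m/s².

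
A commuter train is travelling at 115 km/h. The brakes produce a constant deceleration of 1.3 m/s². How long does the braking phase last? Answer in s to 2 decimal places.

115 km/h ÷ 3.6 = 31.9444 m/s.
Braking time = v/a = 31.9444 / 1.300 = 24.573 s.

Braking time ≈ 24.57 s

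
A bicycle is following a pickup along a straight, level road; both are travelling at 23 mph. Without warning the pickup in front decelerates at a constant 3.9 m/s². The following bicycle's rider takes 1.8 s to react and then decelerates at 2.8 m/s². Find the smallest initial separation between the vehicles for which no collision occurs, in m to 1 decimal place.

Minimum gap ≈ 23.8 m

23 mph × 0.44704 = 10.2819 m/s.
Leader travels v²/(2a_L) = 105.717 / 7.800 = 13.553 m before stopping.
Follower covers v·t_r = 10.2819 × 1.8 = 18.507 m while reacting, then v²/(2a_F) = 105.717 / 5.600 = 18.878 m while braking, for a total of 18.507 + 18.878 = 37.385 m.
Since a_F ≤ a_L and the follower starts braking later, the follower is never slower than the leader, so the closest approach is when both have stopped.
Minimum gap = 37.385 − 13.553 = 23.832 m.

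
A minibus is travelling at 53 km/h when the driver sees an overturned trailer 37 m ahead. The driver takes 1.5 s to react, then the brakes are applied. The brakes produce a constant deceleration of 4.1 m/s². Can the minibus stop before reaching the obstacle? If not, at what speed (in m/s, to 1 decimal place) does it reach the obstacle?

53 km/h ÷ 3.6 = 14.7222 m/s.
Reaction distance = 14.7222 × 1.5 = 22.083 m.
Braking distance needed to stop: v²/(2a) = 216.743 / 8.200 = 26.432 m, so total needed = 22.083 + 26.432 = 48.515 m > 37 m — it cannot stop.
Distance remaining when braking begins: 37 − 22.083 = 14.917 m.
v² = v₀² − 2a·d = 216.743 − 2 × 4.100 × 14.917 = 94.424 m²/s².
v = √94.424 = 9.717 m/s.

No — it strikes the obstacle at 9.7 m/s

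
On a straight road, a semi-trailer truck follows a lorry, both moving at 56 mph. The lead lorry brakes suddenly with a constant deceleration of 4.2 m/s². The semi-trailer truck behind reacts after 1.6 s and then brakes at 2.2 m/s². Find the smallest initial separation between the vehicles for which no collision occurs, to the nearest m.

Minimum gap ≈ 108 m

56 mph × 0.44704 = 25.0342 m/s.
Leader travels v²/(2a_L) = 626.711 / 8.400 = 74.608 m before stopping.
Follower covers v·t_r = 25.0342 × 1.6 = 40.055 m while reacting, then v²/(2a_F) = 626.711 / 4.400 = 142.434 m while braking, for a total of 40.055 + 142.434 = 182.489 m.
Since a_F ≤ a_L and the follower starts braking later, the follower is never slower than the leader, so the closest approach is when both have stopped.
Minimum gap = 182.489 − 74.608 = 107.881 m.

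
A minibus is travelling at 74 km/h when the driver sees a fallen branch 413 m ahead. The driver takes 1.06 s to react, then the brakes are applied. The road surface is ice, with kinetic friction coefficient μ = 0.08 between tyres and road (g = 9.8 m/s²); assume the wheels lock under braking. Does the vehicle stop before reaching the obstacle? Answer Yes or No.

Yes

74 km/h ÷ 3.6 = 20.5556 m/s.
a = μg = 0.08 × 9.8 = 0.784 m/s².
Reaction distance = 20.5556 × 1.06 = 21.789 m.
Braking distance = v²/(2a) = 422.533 / 1.568 = 269.473 m.
Total stopping distance = 21.789 + 269.473 = 291.262 m, vs 413 m available — it stops with 413 − 291.262 = 121.738 m to spare.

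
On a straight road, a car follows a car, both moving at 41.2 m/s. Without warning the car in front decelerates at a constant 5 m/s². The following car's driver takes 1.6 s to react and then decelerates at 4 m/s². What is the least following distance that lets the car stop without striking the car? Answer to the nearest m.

Leader travels v²/(2a_L) = 1697.440 / 10.000 = 169.744 m before stopping.
Follower covers v·t_r = 41.2000 × 1.6 = 65.920 m while reacting, then v²/(2a_F) = 1697.440 / 8.000 = 212.180 m while braking, for a total of 65.920 + 212.180 = 278.100 m.
Since a_F ≤ a_L and the follower starts braking later, the follower is never slower than the leader, so the closest approach is when both have stopped.
Minimum gap = 278.100 − 169.744 = 108.356 m.

Minimum gap ≈ 108 m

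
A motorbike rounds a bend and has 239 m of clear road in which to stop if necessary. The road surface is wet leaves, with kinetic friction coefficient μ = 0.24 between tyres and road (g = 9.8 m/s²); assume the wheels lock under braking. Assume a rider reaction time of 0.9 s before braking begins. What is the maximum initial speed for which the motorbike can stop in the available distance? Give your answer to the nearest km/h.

a = μg = 0.24 × 9.8 = 2.352 m/s².
Stopping distance: v·t_r + v²/(2a) = 239 with t_r = 0.9 s and a = 2.352 m/s².
So v² + 4.234 v − 1124.26 = 0.
Positive root: v = −a·t_r + √((a·t_r)² + 2a·d) = −2.117 + √(4.482 + 1124.26) = 31.4798 m/s.
31.4798 m/s × 3.6 = 113.327 km/h.

Maximum speed ≈ 113 km/h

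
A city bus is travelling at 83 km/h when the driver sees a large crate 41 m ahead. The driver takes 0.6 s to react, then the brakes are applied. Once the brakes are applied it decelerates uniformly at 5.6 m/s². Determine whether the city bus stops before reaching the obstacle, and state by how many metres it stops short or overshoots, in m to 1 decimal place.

83 km/h ÷ 3.6 = 23.0556 m/s.
Reaction distance = 23.0556 × 0.6 = 13.833 m.
Braking distance = v²/(2a) = 531.561 / 11.200 = 47.461 m.
Total stopping distance = 13.833 + 47.461 = 61.294 m, vs 41 m available — it cannot stop in time and overshoots by 61.294 − 41 = 20.294 m.

No — it overshoots by 20.3 m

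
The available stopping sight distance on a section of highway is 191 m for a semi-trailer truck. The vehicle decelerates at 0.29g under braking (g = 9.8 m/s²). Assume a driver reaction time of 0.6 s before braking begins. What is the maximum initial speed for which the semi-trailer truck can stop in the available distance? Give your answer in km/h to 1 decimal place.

Maximum speed ≈ 112.6 km/h

a = 0.29 × 9.8 = 2.842 m/s².
Stopping distance: v·t_r + v²/(2a) = 191 with t_r = 0.6 s and a = 2.842 m/s².
So v² + 3.410 v − 1085.64 = 0.
Positive root: v = −a·t_r + √((a·t_r)² + 2a·d) = −1.705 + √(2.907 + 1085.64) = 31.2881 m/s.
31.2881 m/s × 3.6 = 112.637 km/h.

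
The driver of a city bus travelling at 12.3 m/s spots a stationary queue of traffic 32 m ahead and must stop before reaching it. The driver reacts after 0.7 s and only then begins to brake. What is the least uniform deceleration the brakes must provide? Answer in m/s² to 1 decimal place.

Distance covered during reaction = 12.3000 × 0.7 = 8.610 m.
Distance available for braking: 32 − 8.610 = 23.390 m.
v² = 2a·d ⇒ a = v²/(2d) = 12.3000² / (2 × 23.390) = 151.290 / 46.780 = 3.2341 m/s².

Required deceleration ≈ 3.2 m/s²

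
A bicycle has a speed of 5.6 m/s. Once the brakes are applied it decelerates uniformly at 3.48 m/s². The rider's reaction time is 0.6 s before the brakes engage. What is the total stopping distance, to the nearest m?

Total stopping distance ≈ 8 m

Reaction distance = v·t_r = 5.6000 × 0.6 = 3.360 m.
Braking distance = v²/(2a) = 5.6000² / (2 × 3.480) = 31.360 / 6.960 = 4.506 m.
Total = 3.360 + 4.506 = 7.866 m.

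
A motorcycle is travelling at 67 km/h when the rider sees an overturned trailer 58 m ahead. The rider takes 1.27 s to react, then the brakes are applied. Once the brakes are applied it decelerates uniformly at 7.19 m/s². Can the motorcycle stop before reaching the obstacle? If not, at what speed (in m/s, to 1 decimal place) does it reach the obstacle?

Yes — it stops about 10.3 m short of the obstacle, so it never reaches it

67 km/h ÷ 3.6 = 18.6111 m/s.
Reaction distance = 18.6111 × 1.27 = 23.636 m.
Braking distance = v²/(2a) = 346.373 / 14.380 = 24.087 m.
Total stopping distance = 23.636 + 24.087 = 47.723 m, vs 58 m available — it stops with 58 − 47.723 = 10.277 m to spare.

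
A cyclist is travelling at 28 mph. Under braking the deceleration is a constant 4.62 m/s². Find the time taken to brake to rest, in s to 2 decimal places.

Braking time ≈ 2.71 s

28 mph × 0.44704 = 12.5171 m/s.
Braking time = v/a = 12.5171 / 4.620 = 2.709 s.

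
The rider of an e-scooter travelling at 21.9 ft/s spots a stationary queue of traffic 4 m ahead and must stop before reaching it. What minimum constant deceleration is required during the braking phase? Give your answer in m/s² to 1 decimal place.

21.9 ft/s × 0.3048 = 6.6751 m/s.
v² = 2a·d ⇒ a = v²/(2d) = 6.6751² / (2 × 4.000) = 44.557 / 8.000 = 5.5696 m/s².

Required deceleration ≈ 5.6 m/s²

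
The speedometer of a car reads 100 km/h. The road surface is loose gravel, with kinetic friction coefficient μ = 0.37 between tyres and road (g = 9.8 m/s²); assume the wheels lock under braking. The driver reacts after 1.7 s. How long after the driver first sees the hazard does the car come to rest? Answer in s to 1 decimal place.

100 km/h ÷ 3.6 = 27.7778 m/s.
a = μg = 0.37 × 9.8 = 3.626 m/s².
Braking time = v/a = 27.7778 / 3.626 = 7.661 s.
Total = 1.7 + 7.661 = 9.361 s.

Total time ≈ 9.4 s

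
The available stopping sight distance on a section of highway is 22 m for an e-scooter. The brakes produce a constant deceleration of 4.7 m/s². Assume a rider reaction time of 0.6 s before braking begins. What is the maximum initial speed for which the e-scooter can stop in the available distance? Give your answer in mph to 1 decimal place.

Stopping distance: v·t_r + v²/(2a) = 22 with t_r = 0.6 s and a = 4.700 m/s².
So v² + 5.640 v − 206.80 = 0.
Positive root: v = −a·t_r + √((a·t_r)² + 2a·d) = −2.820 + √(7.952 + 206.80) = 11.8344 m/s.
11.8344 m/s ÷ 0.44704 = 26.473 mph.

Maximum speed ≈ 26.5 mph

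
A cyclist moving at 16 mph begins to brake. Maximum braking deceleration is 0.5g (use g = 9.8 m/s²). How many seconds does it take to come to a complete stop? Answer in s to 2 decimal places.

Braking time ≈ 1.46 s

16 mph × 0.44704 = 7.1526 m/s.
a = 0.5 × 9.8 = 4.900 m/s².
Braking time = v/a = 7.1526 / 4.900 = 1.460 s.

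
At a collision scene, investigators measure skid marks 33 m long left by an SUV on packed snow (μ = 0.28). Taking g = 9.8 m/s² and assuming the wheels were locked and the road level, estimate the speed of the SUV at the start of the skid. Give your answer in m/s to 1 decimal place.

Deceleration a = μg = 0.28 × 9.8 = 2.744 m/s².
v = √(2a·d) = √(2 × 2.744 × 33) = √181.104 = 13.4575 m/s.

Initial speed ≈ 13.5 m/s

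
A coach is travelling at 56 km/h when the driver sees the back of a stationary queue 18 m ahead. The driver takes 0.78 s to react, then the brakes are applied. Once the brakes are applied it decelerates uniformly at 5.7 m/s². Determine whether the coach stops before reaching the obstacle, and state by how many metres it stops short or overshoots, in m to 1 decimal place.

56 km/h ÷ 3.6 = 15.5556 m/s.
Reaction distance = 15.5556 × 0.78 = 12.133 m.
Braking distance = v²/(2a) = 241.977 / 11.400 = 21.226 m.
Total stopping distance = 12.133 + 21.226 = 33.359 m, vs 18 m available — it cannot stop in time and overshoots by 33.359 − 18 = 15.359 m.

No — it overshoots by 15.4 m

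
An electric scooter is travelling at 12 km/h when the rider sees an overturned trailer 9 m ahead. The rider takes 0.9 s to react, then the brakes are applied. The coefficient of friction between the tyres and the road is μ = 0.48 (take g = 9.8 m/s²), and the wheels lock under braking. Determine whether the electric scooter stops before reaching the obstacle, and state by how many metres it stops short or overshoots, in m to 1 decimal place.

12 km/h ÷ 3.6 = 3.3333 m/s.
a = μg = 0.48 × 9.8 = 4.704 m/s².
Reaction distance = 3.3333 × 0.9 = 3.000 m.
Braking distance = v²/(2a) = 11.111 / 9.408 = 1.181 m.
Total stopping distance = 3.000 + 1.181 = 4.181 m, vs 9 m available — it stops with 9 − 4.181 = 4.819 m to spare.

Yes — it stops 4.8 m short of the obstacle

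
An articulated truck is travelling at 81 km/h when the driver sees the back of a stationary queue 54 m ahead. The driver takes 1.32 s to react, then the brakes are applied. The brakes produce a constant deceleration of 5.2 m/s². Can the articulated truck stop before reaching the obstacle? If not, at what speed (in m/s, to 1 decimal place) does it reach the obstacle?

No — it strikes the obstacle at 15.9 m/s

81 km/h ÷ 3.6 = 22.5000 m/s.
Reaction distance = 22.5000 × 1.32 = 29.700 m.
Braking distance needed to stop: v²/(2a) = 506.250 / 10.400 = 48.678 m, so total needed = 29.700 + 48.678 = 78.378 m > 54 m — it cannot stop.
Distance remaining when braking begins: 54 − 29.700 = 24.300 m.
v² = v₀² − 2a·d = 506.250 − 2 × 5.200 × 24.300 = 253.530 m²/s².
v = √253.530 = 15.923 m/s.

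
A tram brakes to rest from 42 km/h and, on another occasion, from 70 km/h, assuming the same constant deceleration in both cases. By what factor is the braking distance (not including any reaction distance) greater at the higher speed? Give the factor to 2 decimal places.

Factor ≈ 2.78

Braking distance d = v²/(2a), so with a fixed, d ∝ v².
Factor = (70/42)² = 1.6667² = 2.7779.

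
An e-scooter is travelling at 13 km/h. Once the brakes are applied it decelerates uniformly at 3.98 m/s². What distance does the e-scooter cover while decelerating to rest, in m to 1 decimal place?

Braking distance ≈ 1.6 m

13 km/h ÷ 3.6 = 3.6111 m/s.
Braking distance = v²/(2a) = 3.6111² / (2 × 3.980) = 13.040 / 7.960 = 1.638 m.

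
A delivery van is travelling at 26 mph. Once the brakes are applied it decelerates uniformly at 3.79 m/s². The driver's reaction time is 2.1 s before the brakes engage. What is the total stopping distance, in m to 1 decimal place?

Total stopping distance ≈ 42.2 m

26 mph × 0.44704 = 11.6230 m/s.
Reaction distance = v·t_r = 11.6230 × 2.1 = 24.408 m.
Braking distance = v²/(2a) = 11.6230² / (2 × 3.790) = 135.094 / 7.580 = 17.822 m.
Total = 24.408 + 17.822 = 42.230 m.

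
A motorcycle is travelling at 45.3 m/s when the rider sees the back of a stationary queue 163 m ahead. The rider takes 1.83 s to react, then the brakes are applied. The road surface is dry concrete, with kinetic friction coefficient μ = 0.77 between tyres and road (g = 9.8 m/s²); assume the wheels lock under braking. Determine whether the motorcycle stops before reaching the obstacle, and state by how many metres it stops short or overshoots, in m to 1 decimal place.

a = μg = 0.77 × 9.8 = 7.546 m/s².
Reaction distance = 45.3000 × 1.83 = 82.899 m.
Braking distance = v²/(2a) = 2052.090 / 15.092 = 135.972 m.
Total stopping distance = 82.899 + 135.972 = 218.871 m, vs 163 m available — it cannot stop in time and overshoots by 218.871 − 163 = 55.871 m.

No — it overshoots by 55.9 m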